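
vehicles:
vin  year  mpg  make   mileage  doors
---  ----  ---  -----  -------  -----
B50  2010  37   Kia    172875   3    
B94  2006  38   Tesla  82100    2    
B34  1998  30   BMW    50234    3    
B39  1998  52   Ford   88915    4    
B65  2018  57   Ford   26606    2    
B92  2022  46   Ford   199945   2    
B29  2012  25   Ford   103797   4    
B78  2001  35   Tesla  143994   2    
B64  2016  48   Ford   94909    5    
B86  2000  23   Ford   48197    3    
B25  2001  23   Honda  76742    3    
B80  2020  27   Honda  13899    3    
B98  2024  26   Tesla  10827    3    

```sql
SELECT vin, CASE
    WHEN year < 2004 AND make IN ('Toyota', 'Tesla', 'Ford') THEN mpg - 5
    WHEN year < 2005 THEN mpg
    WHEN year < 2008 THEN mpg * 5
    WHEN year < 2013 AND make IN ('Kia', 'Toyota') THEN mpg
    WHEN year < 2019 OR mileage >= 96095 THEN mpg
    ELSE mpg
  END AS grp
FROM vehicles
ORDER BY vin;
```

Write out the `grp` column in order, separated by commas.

vin=B25: year < 2005 → 23
vin=B29: year < 2019 OR mileage >= 96095 → 25
vin=B34: year < 2005 → 30
vin=B39: year < 2004 AND make IN ('Toyota', 'Tesla', 'Ford') → 47
vin=B50: year < 2013 AND make IN ('Kia', 'Toyota') → 37
vin=B64: year < 2019 OR mileage >= 96095 → 48
vin=B65: year < 2019 OR mileage >= 96095 → 57
vin=B78: year < 2004 AND make IN ('Toyota', 'Tesla', 'Ford') → 30
vin=B80: ELSE → 27
vin=B86: year < 2004 AND make IN ('Toyota', 'Tesla', 'Ford') → 18
vin=B92: year < 2019 OR mileage >= 96095 → 46
vin=B94: year < 2008 → 190
vin=B98: ELSE → 26

23, 25, 30, 47, 37, 48, 57, 30, 27, 18, 46, 190, 26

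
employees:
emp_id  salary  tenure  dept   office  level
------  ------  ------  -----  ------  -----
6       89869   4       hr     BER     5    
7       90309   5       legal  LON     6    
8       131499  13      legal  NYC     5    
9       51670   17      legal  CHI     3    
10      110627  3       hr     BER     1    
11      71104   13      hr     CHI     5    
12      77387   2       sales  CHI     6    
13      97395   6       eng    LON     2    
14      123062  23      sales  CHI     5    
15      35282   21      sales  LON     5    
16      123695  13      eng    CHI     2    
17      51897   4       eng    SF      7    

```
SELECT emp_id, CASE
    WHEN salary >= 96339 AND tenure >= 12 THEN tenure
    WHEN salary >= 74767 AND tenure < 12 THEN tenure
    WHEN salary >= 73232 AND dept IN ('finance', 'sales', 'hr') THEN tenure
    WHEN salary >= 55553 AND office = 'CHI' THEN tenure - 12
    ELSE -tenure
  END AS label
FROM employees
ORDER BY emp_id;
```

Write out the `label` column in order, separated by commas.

emp_id=6: salary >= 74767 AND tenure < 12 → 4
emp_id=7: salary >= 74767 AND tenure < 12 → 5
emp_id=8: salary >= 96339 AND tenure >= 12 → 13
emp_id=9: ELSE → -17
emp_id=10: salary >= 74767 AND tenure < 12 → 3
emp_id=11: salary >= 55553 AND office = 'CHI' → 1
emp_id=12: salary >= 74767 AND tenure < 12 → 2
emp_id=13: salary >= 74767 AND tenure < 12 → 6
emp_id=14: salary >= 96339 AND tenure >= 12 → 23
emp_id=15: ELSE → -21
emp_id=16: salary >= 96339 AND tenure >= 12 → 13
emp_id=17: ELSE → -4

4, 5, 13, -17, 3, 1, 2, 6, 23, -21, 13, -4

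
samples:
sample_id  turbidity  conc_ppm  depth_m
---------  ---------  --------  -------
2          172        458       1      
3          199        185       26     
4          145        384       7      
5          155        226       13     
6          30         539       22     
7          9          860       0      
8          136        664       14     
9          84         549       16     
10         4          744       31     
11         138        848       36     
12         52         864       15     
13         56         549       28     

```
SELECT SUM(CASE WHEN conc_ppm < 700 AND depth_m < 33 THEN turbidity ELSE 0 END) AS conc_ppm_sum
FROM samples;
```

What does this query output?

sample_id=2: ✓ → 172
sample_id=3: ✓ → 199
sample_id=4: ✓ → 145
sample_id=5: ✓ → 155
sample_id=6: ✓ → 30
sample_id=7: ✗
sample_id=8: ✓ → 136
sample_id=9: ✓ → 84
sample_id=10: ✗
sample_id=11: ✗
sample_id=12: ✗
sample_id=13: ✓ → 56
conc_ppm_sum = 172 + 199 + 145 + 155 + 30 + 136 + 84 + 56 = 977

977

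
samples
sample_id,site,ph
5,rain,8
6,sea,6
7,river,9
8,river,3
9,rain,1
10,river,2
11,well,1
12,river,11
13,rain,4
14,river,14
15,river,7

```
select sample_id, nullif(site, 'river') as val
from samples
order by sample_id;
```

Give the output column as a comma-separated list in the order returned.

rain, sea, NULL, NULL, rain, NULL, well, NULL, rain, NULL, NULL

sample_id=5: site=rain vs river: differ → rain
sample_id=6: site=sea vs river: differ → sea
sample_id=7: site=river vs river: equal → NULL
sample_id=8: site=river vs river: equal → NULL
sample_id=9: site=rain vs river: differ → rain
sample_id=10: site=river vs river: equal → NULL
sample_id=11: site=well vs river: differ → well
sample_id=12: site=river vs river: equal → NULL
sample_id=13: site=rain vs river: differ → rain
sample_id=14: site=river vs river: equal → NULL
sample_id=15: site=river vs river: equal → NULL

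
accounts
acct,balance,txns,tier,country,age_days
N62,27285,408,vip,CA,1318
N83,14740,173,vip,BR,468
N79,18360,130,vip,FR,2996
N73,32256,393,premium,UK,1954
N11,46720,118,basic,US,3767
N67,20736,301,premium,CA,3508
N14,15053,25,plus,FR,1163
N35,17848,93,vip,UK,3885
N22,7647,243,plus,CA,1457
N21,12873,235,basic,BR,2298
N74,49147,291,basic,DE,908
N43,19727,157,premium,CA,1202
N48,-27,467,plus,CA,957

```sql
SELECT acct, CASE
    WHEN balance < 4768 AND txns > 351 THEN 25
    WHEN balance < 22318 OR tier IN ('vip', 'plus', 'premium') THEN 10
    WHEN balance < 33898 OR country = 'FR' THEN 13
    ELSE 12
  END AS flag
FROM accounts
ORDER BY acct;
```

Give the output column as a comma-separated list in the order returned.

12, 10, 10, 10, 10, 10, 25, 10, 10, 10, 12, 10, 10

acct=N11: ELSE → 12
acct=N14: balance < 22318 OR tier IN ('vip', 'plus', 'premium') → 10
acct=N21: balance < 22318 OR tier IN ('vip', 'plus', 'premium') → 10
acct=N22: balance < 22318 OR tier IN ('vip', 'plus', 'premium') → 10
acct=N35: balance < 22318 OR tier IN ('vip', 'plus', 'premium') → 10
acct=N43: balance < 22318 OR tier IN ('vip', 'plus', 'premium') → 10
acct=N48: balance < 4768 AND txns > 351 → 25
acct=N62: balance < 22318 OR tier IN ('vip', 'plus', 'premium') → 10
acct=N67: balance < 22318 OR tier IN ('vip', 'plus', 'premium') → 10
acct=N73: balance < 22318 OR tier IN ('vip', 'plus', 'premium') → 10
acct=N74: ELSE → 12
acct=N79: balance < 22318 OR tier IN ('vip', 'plus', 'premium') → 10
acct=N83: balance < 22318 OR tier IN ('vip', 'plus', 'premium') → 10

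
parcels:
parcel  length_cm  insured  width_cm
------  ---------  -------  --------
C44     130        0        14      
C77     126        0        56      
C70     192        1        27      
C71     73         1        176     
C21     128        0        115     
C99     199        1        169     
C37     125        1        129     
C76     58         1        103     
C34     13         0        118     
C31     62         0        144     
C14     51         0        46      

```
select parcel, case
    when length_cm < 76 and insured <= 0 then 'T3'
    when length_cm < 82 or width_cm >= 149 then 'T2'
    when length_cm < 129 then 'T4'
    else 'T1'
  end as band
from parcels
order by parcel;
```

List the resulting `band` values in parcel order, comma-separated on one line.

T3, T4, T3, T3, T4, T1, T1, T2, T2, T4, T2

parcel=C14: length_cm < 76 and insured <= 0 → T3
parcel=C21: length_cm < 129 → T4
parcel=C31: length_cm < 76 and insured <= 0 → T3
parcel=C34: length_cm < 76 and insured <= 0 → T3
parcel=C37: length_cm < 129 → T4
parcel=C44: ELSE → T1
parcel=C70: ELSE → T1
parcel=C71: length_cm < 82 or width_cm >= 149 → T2
parcel=C76: length_cm < 82 or width_cm >= 149 → T2
parcel=C77: length_cm < 129 → T4
parcel=C99: length_cm < 82 or width_cm >= 149 → T2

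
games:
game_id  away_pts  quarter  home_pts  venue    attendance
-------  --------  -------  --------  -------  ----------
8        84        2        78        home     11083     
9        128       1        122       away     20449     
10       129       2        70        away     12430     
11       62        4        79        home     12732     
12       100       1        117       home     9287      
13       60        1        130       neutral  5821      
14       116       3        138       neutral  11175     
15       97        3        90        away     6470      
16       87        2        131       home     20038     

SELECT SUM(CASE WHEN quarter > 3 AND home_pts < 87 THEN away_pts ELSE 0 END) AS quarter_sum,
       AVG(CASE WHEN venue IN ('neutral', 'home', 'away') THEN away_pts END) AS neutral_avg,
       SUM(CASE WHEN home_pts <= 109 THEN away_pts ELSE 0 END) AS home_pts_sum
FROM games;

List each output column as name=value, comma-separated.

[quarter_sum: quarter > 3 AND home_pts < 87]
game_id=8: ✗
game_id=9: ✗
game_id=10: ✗
game_id=11: ✓ → 62
game_id=12: ✗
game_id=13: ✗
game_id=14: ✗
game_id=15: ✗
game_id=16: ✗
quarter_sum = 62
—
[neutral_avg: venue IN ('neutral', 'home', 'away')]
game_id=8: ✓ → 84
game_id=9: ✓ → 128
game_id=10: ✓ → 129
game_id=11: ✓ → 62
game_id=12: ✓ → 100
game_id=13: ✓ → 60
game_id=14: ✓ → 116
game_id=15: ✓ → 97
game_id=16: ✓ → 87
neutral_avg = (84 + 128 + 129 + 62 + 100 + 60 + 116 + 97 + 87) / 9 = 95.8888888889
—
[home_pts_sum: home_pts <= 109]
game_id=8: ✓ → 84
game_id=9: ✗
game_id=10: ✓ → 129
game_id=11: ✓ → 62
game_id=12: ✗
game_id=13: ✗
game_id=14: ✗
game_id=15: ✓ → 97
game_id=16: ✗
home_pts_sum = 84 + 129 + 62 + 97 = 372

quarter_sum=62, neutral_avg=95.8888888889, home_pts_sum=372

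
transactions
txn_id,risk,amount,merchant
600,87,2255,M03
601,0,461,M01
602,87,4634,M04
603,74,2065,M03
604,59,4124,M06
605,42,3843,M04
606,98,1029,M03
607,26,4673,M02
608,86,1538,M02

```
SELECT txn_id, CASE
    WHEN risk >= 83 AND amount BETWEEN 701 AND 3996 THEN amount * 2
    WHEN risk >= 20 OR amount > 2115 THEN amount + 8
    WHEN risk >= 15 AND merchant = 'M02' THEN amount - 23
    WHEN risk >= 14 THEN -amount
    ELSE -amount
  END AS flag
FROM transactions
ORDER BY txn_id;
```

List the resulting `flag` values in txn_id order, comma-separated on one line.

4510, -461, 4642, 2073, 4132, 3851, 2058, 4681, 3076

txn_id=600: risk >= 83 AND amount BETWEEN 701 AND 3996 → 4510
txn_id=601: ELSE → -461
txn_id=602: risk >= 20 OR amount > 2115 → 4642
txn_id=603: risk >= 20 OR amount > 2115 → 2073
txn_id=604: risk >= 20 OR amount > 2115 → 4132
txn_id=605: risk >= 20 OR amount > 2115 → 3851
txn_id=606: risk >= 83 AND amount BETWEEN 701 AND 3996 → 2058
txn_id=607: risk >= 20 OR amount > 2115 → 4681
txn_id=608: risk >= 83 AND amount BETWEEN 701 AND 3996 → 3076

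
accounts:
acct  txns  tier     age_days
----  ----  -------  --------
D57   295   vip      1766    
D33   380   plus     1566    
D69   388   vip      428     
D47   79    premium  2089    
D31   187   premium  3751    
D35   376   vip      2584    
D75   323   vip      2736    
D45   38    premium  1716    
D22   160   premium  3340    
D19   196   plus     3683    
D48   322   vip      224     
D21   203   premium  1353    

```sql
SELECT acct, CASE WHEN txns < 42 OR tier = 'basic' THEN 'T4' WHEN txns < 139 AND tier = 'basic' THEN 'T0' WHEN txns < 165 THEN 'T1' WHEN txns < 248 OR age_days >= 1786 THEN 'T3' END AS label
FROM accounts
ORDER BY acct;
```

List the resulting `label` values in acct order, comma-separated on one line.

acct=D19: txns < 248 OR age_days >= 1786 → T3
acct=D21: txns < 248 OR age_days >= 1786 → T3
acct=D22: txns < 165 → T1
acct=D31: txns < 248 OR age_days >= 1786 → T3
acct=D33: (no match → NULL) → NULL
acct=D35: txns < 248 OR age_days >= 1786 → T3
acct=D45: txns < 42 OR tier = 'basic' → T4
acct=D47: txns < 165 → T1
acct=D48: (no match → NULL) → NULL
acct=D57: (no match → NULL) → NULL
acct=D69: (no match → NULL) → NULL
acct=D75: txns < 248 OR age_days >= 1786 → T3

T3, T3, T1, T3, NULL, T3, T4, T1, NULL, NULL, NULL, T3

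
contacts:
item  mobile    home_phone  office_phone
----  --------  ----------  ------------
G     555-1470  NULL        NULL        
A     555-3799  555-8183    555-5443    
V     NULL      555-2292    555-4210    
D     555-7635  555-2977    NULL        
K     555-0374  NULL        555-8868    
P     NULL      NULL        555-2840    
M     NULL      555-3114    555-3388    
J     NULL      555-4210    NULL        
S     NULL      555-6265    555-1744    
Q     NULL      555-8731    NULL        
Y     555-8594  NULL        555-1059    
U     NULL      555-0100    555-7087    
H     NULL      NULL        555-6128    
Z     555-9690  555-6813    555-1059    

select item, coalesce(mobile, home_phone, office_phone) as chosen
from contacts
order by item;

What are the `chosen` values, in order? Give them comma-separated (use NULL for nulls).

555-3799, 555-7635, 555-1470, 555-6128, 555-4210, 555-0374, 555-3114, 555-2840, 555-8731, 555-6265, 555-0100, 555-2292, 555-8594, 555-9690

item=A: mobile=555-3799 → 555-3799
item=D: mobile=555-7635 → 555-7635
item=G: mobile=555-1470 → 555-1470
item=H: mobile=NULL, home_phone=NULL, office_phone=555-6128 → 555-6128
item=J: mobile=NULL, home_phone=555-4210 → 555-4210
item=K: mobile=555-0374 → 555-0374
item=M: mobile=NULL, home_phone=555-3114 → 555-3114
item=P: mobile=NULL, home_phone=NULL, office_phone=555-2840 → 555-2840
item=Q: mobile=NULL, home_phone=555-8731 → 555-8731
item=S: mobile=NULL, home_phone=555-6265 → 555-6265
item=U: mobile=NULL, home_phone=555-0100 → 555-0100
item=V: mobile=NULL, home_phone=555-2292 → 555-2292
item=Y: mobile=555-8594 → 555-8594
item=Z: mobile=555-9690 → 555-9690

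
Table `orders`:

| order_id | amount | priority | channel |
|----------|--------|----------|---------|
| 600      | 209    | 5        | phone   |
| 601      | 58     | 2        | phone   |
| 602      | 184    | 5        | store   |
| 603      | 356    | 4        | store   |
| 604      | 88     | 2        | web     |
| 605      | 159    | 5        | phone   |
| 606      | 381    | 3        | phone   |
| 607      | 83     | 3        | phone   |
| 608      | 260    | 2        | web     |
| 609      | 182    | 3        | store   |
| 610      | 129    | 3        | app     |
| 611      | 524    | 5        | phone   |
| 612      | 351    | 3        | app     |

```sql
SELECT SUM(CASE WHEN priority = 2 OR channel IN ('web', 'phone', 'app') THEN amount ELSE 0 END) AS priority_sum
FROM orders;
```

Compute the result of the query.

2242

order_id=600: ✓ → 209
order_id=601: ✓ → 58
order_id=602: ✗
order_id=603: ✗
order_id=604: ✓ → 88
order_id=605: ✓ → 159
order_id=606: ✓ → 381
order_id=607: ✓ → 83
order_id=608: ✓ → 260
order_id=609: ✗
order_id=610: ✓ → 129
order_id=611: ✓ → 524
order_id=612: ✓ → 351
priority_sum = 209 + 58 + 88 + 159 + 381 + 83 + 260 + 129 + 524 + 351 = 2242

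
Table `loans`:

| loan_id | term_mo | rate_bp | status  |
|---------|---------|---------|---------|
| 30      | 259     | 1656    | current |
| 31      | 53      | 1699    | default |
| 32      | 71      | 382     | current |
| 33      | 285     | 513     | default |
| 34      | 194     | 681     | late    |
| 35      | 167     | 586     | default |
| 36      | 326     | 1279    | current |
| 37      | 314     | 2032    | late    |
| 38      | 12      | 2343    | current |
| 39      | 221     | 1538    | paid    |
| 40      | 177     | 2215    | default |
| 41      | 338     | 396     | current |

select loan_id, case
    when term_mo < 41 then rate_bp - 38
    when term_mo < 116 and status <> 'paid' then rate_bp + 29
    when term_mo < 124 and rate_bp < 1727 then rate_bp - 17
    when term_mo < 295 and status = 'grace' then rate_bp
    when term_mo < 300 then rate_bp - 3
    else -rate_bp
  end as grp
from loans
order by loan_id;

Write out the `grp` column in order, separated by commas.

loan_id=30: term_mo < 300 → 1653
loan_id=31: term_mo < 116 and status <> 'paid' → 1728
loan_id=32: term_mo < 116 and status <> 'paid' → 411
loan_id=33: term_mo < 300 → 510
loan_id=34: term_mo < 300 → 678
loan_id=35: term_mo < 300 → 583
loan_id=36: ELSE → -1279
loan_id=37: ELSE → -2032
loan_id=38: term_mo < 41 → 2305
loan_id=39: term_mo < 300 → 1535
loan_id=40: term_mo < 300 → 2212
loan_id=41: ELSE → -396

1653, 1728, 411, 510, 678, 583, -1279, -2032, 2305, 1535, 2212, -396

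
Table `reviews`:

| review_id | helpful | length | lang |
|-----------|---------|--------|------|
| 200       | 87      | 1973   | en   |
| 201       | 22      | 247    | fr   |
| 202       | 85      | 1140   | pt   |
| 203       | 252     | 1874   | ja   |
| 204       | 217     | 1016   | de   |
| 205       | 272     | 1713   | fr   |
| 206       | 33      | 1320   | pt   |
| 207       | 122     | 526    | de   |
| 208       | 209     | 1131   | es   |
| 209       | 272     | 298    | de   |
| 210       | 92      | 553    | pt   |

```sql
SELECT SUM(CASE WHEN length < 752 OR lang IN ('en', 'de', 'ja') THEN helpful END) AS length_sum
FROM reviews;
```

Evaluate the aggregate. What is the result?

1064

review_id=200: ✓ → 87
review_id=201: ✓ → 22
review_id=202: ✗
review_id=203: ✓ → 252
review_id=204: ✓ → 217
review_id=205: ✗
review_id=206: ✗
review_id=207: ✓ → 122
review_id=208: ✗
review_id=209: ✓ → 272
review_id=210: ✓ → 92
length_sum = 87 + 22 + 252 + 217 + 122 + 272 + 92 = 1064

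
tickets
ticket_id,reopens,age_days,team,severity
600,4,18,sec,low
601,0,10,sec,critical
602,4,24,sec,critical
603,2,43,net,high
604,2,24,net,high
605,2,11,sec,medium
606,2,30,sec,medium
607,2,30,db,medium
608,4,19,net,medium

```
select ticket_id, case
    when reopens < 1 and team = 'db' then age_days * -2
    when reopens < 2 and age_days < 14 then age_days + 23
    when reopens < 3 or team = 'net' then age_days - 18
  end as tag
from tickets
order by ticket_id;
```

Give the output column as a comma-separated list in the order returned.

NULL, 33, NULL, 25, 6, -7, 12, 12, 1

ticket_id=600: (no match → NULL) → NULL
ticket_id=601: reopens < 2 and age_days < 14 → 33
ticket_id=602: (no match → NULL) → NULL
ticket_id=603: reopens < 3 or team = 'net' → 25
ticket_id=604: reopens < 3 or team = 'net' → 6
ticket_id=605: reopens < 3 or team = 'net' → -7
ticket_id=606: reopens < 3 or team = 'net' → 12
ticket_id=607: reopens < 3 or team = 'net' → 12
ticket_id=608: reopens < 3 or team = 'net' → 1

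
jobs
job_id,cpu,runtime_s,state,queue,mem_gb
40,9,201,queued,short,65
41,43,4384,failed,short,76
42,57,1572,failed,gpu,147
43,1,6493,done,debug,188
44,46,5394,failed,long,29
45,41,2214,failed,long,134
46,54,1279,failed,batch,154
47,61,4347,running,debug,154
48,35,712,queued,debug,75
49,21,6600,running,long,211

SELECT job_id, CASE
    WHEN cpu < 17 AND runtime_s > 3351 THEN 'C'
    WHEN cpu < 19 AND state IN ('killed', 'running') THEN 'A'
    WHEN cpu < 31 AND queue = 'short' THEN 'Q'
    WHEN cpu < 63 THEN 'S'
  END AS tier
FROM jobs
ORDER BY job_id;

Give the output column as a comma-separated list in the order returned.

job_id=40: cpu < 31 AND queue = 'short' → Q
job_id=41: cpu < 63 → S
job_id=42: cpu < 63 → S
job_id=43: cpu < 17 AND runtime_s > 3351 → C
job_id=44: cpu < 63 → S
job_id=45: cpu < 63 → S
job_id=46: cpu < 63 → S
job_id=47: cpu < 63 → S
job_id=48: cpu < 63 → S
job_id=49: cpu < 63 → S

Q, S, S, C, S, S, S, S, S, S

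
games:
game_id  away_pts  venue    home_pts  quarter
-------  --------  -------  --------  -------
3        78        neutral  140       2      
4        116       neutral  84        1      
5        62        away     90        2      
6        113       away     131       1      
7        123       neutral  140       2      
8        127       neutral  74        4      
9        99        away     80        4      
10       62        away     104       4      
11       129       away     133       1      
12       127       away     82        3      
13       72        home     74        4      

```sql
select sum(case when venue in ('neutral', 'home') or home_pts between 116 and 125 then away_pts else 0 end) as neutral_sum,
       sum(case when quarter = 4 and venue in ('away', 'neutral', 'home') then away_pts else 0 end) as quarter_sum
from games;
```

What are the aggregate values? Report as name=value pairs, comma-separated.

[neutral_sum: venue in ('neutral', 'home') or home_pts between 116 and 125]
game_id=3: ✓ → 78
game_id=4: ✓ → 116
game_id=5: ✗
game_id=6: ✗
game_id=7: ✓ → 123
game_id=8: ✓ → 127
game_id=9: ✗
game_id=10: ✗
game_id=11: ✗
game_id=12: ✗
game_id=13: ✓ → 72
neutral_sum = 78 + 116 + 123 + 127 + 72 = 516
—
[quarter_sum: quarter = 4 and venue in ('away', 'neutral', 'home')]
game_id=3: ✗
game_id=4: ✗
game_id=5: ✗
game_id=6: ✗
game_id=7: ✗
game_id=8: ✓ → 127
game_id=9: ✓ → 99
game_id=10: ✓ → 62
game_id=11: ✗
game_id=12: ✗
game_id=13: ✓ → 72
quarter_sum = 127 + 99 + 62 + 72 = 360

neutral_sum=516, quarter_sum=360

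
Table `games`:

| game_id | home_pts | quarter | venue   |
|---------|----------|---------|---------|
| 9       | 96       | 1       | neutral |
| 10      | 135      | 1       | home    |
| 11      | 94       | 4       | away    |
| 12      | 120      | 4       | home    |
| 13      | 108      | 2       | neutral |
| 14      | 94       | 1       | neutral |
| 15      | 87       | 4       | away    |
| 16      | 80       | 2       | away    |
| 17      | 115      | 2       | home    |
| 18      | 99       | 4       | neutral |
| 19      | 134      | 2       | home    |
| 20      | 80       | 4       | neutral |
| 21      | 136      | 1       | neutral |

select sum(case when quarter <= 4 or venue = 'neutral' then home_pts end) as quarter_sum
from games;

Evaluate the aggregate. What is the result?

1378

game_id=9: ✓ → 96
game_id=10: ✓ → 135
game_id=11: ✓ → 94
game_id=12: ✓ → 120
game_id=13: ✓ → 108
game_id=14: ✓ → 94
game_id=15: ✓ → 87
game_id=16: ✓ → 80
game_id=17: ✓ → 115
game_id=18: ✓ → 99
game_id=19: ✓ → 134
game_id=20: ✓ → 80
game_id=21: ✓ → 136
quarter_sum = 96 + 135 + 94 + 120 + 108 + 94 + 87 + 80 + 115 + 99 + 134 + 80 + 136 = 1378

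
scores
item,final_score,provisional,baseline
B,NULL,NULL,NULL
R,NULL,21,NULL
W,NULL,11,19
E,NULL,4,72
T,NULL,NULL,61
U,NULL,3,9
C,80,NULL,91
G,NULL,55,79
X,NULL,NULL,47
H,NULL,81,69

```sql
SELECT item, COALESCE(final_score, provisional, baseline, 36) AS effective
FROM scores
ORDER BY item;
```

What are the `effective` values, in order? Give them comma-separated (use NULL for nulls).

item=B: final_score=NULL, provisional=NULL, baseline=NULL, → literal 36 → 36
item=C: final_score=80 → 80
item=E: final_score=NULL, provisional=4 → 4
item=G: final_score=NULL, provisional=55 → 55
item=H: final_score=NULL, provisional=81 → 81
item=R: final_score=NULL, provisional=21 → 21
item=T: final_score=NULL, provisional=NULL, baseline=61 → 61
item=U: final_score=NULL, provisional=3 → 3
item=W: final_score=NULL, provisional=11 → 11
item=X: final_score=NULL, provisional=NULL, baseline=47 → 47

36, 80, 4, 55, 81, 21, 61, 3, 11, 47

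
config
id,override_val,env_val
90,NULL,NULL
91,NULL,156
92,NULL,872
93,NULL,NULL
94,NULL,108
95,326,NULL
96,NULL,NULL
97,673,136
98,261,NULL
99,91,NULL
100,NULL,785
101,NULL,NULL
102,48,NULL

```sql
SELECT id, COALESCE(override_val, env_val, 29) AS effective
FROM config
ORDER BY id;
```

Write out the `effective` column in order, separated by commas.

29, 156, 872, 29, 108, 326, 29, 673, 261, 91, 785, 29, 48

id=90: override_val=NULL, env_val=NULL, → literal 29 → 29
id=91: override_val=NULL, env_val=156 → 156
id=92: override_val=NULL, env_val=872 → 872
id=93: override_val=NULL, env_val=NULL, → literal 29 → 29
id=94: override_val=NULL, env_val=108 → 108
id=95: override_val=326 → 326
id=96: override_val=NULL, env_val=NULL, → literal 29 → 29
id=97: override_val=673 → 673
id=98: override_val=261 → 261
id=99: override_val=91 → 91
id=100: override_val=NULL, env_val=785 → 785
id=101: override_val=NULL, env_val=NULL, → literal 29 → 29
id=102: override_val=48 → 48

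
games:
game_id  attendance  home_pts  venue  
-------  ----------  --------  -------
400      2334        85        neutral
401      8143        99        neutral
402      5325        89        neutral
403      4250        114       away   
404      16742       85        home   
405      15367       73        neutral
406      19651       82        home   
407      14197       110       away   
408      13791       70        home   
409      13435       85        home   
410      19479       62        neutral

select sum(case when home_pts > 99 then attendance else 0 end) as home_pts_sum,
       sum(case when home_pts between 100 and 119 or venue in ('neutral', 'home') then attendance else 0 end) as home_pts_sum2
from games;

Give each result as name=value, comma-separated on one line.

home_pts_sum=18447, home_pts_sum2=132714

[home_pts_sum: home_pts > 99]
game_id=400: ✗
game_id=401: ✗
game_id=402: ✗
game_id=403: ✓ → 4250
game_id=404: ✗
game_id=405: ✗
game_id=406: ✗
game_id=407: ✓ → 14197
game_id=408: ✗
game_id=409: ✗
game_id=410: ✗
home_pts_sum = 4250 + 14197 = 18447
—
[home_pts_sum2: home_pts between 100 and 119 or venue in ('neutral', 'home')]
game_id=400: ✓ → 2334
game_id=401: ✓ → 8143
game_id=402: ✓ → 5325
game_id=403: ✓ → 4250
game_id=404: ✓ → 16742
game_id=405: ✓ → 15367
game_id=406: ✓ → 19651
game_id=407: ✓ → 14197
game_id=408: ✓ → 13791
game_id=409: ✓ → 13435
game_id=410: ✓ → 19479
home_pts_sum2 = 2334 + 8143 + 5325 + 4250 + 16742 + 15367 + 19651 + 14197 + 13791 + 13435 + 19479 = 132714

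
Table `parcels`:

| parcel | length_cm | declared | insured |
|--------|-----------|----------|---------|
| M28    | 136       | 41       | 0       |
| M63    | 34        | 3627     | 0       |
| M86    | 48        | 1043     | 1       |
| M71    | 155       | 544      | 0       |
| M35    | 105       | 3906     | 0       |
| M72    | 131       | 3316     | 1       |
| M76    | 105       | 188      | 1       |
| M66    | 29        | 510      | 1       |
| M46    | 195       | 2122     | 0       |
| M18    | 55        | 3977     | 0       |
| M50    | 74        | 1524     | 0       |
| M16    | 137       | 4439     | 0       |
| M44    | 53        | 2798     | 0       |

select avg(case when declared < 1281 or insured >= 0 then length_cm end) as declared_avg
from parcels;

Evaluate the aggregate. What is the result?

parcel=M28: ✓ → 136
parcel=M63: ✓ → 34
parcel=M86: ✓ → 48
parcel=M71: ✓ → 155
parcel=M35: ✓ → 105
parcel=M72: ✓ → 131
parcel=M76: ✓ → 105
parcel=M66: ✓ → 29
parcel=M46: ✓ → 195
parcel=M18: ✓ → 55
parcel=M50: ✓ → 74
parcel=M16: ✓ → 137
parcel=M44: ✓ → 53
declared_avg = (136 + 34 + 48 + 155 + 105 + 131 + 105 + 29 + 195 + 55 + 74 + 137 + 53) / 13 = 96.6923076923

96.6923076923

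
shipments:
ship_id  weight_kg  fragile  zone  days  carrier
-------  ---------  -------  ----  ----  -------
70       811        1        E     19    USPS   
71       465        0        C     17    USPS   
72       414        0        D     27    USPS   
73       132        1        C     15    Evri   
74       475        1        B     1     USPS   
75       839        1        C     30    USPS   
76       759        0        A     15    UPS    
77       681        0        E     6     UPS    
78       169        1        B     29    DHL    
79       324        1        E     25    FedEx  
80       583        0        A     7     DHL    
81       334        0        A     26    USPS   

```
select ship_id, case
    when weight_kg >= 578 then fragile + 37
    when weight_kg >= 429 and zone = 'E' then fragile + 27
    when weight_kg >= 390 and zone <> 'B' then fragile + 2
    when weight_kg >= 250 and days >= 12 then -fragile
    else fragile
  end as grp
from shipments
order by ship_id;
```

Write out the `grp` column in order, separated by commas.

38, 2, 2, 1, 1, 38, 37, 37, 1, -1, 37, 0

ship_id=70: weight_kg >= 578 → 38
ship_id=71: weight_kg >= 390 and zone <> 'B' → 2
ship_id=72: weight_kg >= 390 and zone <> 'B' → 2
ship_id=73: ELSE → 1
ship_id=74: ELSE → 1
ship_id=75: weight_kg >= 578 → 38
ship_id=76: weight_kg >= 578 → 37
ship_id=77: weight_kg >= 578 → 37
ship_id=78: ELSE → 1
ship_id=79: weight_kg >= 250 and days >= 12 → -1
ship_id=80: weight_kg >= 578 → 37
ship_id=81: weight_kg >= 250 and days >= 12 → 0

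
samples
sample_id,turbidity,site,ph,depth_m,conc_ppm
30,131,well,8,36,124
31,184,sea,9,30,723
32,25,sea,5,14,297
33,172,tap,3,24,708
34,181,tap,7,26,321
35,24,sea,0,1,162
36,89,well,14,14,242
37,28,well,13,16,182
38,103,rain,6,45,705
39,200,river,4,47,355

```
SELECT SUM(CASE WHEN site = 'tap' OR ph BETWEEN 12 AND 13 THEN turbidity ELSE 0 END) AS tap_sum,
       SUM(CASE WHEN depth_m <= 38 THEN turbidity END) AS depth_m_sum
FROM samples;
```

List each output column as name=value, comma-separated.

[tap_sum: site = 'tap' OR ph BETWEEN 12 AND 13]
sample_id=30: ✗
sample_id=31: ✗
sample_id=32: ✗
sample_id=33: ✓ → 172
sample_id=34: ✓ → 181
sample_id=35: ✗
sample_id=36: ✗
sample_id=37: ✓ → 28
sample_id=38: ✗
sample_id=39: ✗
tap_sum = 172 + 181 + 28 = 381
—
[depth_m_sum: depth_m <= 38]
sample_id=30: ✓ → 131
sample_id=31: ✓ → 184
sample_id=32: ✓ → 25
sample_id=33: ✓ → 172
sample_id=34: ✓ → 181
sample_id=35: ✓ → 24
sample_id=36: ✓ → 89
sample_id=37: ✓ → 28
sample_id=38: ✗
sample_id=39: ✗
depth_m_sum = 131 + 184 + 25 + 172 + 181 + 24 + 89 + 28 = 834

tap_sum=381, depth_m_sum=834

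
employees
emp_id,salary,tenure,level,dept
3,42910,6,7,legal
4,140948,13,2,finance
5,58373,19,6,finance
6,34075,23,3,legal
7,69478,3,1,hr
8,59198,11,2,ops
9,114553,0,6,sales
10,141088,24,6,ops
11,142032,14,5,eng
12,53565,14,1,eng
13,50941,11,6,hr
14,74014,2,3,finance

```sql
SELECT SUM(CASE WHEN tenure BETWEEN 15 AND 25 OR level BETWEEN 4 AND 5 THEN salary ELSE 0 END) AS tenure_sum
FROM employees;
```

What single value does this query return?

emp_id=3: ✗
emp_id=4: ✗
emp_id=5: ✓ → 58373
emp_id=6: ✓ → 34075
emp_id=7: ✗
emp_id=8: ✗
emp_id=9: ✗
emp_id=10: ✓ → 141088
emp_id=11: ✓ → 142032
emp_id=12: ✗
emp_id=13: ✗
emp_id=14: ✗
tenure_sum = 58373 + 34075 + 141088 + 142032 = 375568

375568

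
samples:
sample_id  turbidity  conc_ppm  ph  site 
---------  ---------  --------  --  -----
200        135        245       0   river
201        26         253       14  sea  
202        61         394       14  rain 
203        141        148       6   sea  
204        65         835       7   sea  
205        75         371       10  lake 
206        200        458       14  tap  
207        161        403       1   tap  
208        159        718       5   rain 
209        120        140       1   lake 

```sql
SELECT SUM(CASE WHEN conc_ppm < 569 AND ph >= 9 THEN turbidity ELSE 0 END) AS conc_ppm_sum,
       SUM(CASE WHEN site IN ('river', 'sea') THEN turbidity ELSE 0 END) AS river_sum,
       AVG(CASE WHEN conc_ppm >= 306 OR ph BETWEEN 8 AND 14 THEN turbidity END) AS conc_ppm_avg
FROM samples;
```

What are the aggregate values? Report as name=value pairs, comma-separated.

[conc_ppm_sum: conc_ppm < 569 AND ph >= 9]
sample_id=200: ✗
sample_id=201: ✓ → 26
sample_id=202: ✓ → 61
sample_id=203: ✗
sample_id=204: ✗
sample_id=205: ✓ → 75
sample_id=206: ✓ → 200
sample_id=207: ✗
sample_id=208: ✗
sample_id=209: ✗
conc_ppm_sum = 26 + 61 + 75 + 200 = 362
—
[river_sum: site IN ('river', 'sea')]
sample_id=200: ✓ → 135
sample_id=201: ✓ → 26
sample_id=202: ✗
sample_id=203: ✓ → 141
sample_id=204: ✓ → 65
sample_id=205: ✗
sample_id=206: ✗
sample_id=207: ✗
sample_id=208: ✗
sample_id=209: ✗
river_sum = 135 + 26 + 141 + 65 = 367
—
[conc_ppm_avg: conc_ppm >= 306 OR ph BETWEEN 8 AND 14]
sample_id=200: ✗
sample_id=201: ✓ → 26
sample_id=202: ✓ → 61
sample_id=203: ✗
sample_id=204: ✓ → 65
sample_id=205: ✓ → 75
sample_id=206: ✓ → 200
sample_id=207: ✓ → 161
sample_id=208: ✓ → 159
sample_id=209: ✗
conc_ppm_avg = (26 + 61 + 65 + 75 + 200 + 161 + 159) / 7 = 106.7142857143

conc_ppm_sum=362, river_sum=367, conc_ppm_avg=106.7142857143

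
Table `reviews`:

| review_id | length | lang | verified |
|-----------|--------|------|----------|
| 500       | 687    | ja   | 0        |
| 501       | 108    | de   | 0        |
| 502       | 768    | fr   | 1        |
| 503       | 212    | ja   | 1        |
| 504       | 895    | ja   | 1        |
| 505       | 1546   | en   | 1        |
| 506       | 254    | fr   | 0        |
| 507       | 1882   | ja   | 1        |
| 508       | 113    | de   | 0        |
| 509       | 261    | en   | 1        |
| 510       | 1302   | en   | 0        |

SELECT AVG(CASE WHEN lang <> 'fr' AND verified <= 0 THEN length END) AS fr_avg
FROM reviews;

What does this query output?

review_id=500: ✓ → 687
review_id=501: ✓ → 108
review_id=502: ✗
review_id=503: ✗
review_id=504: ✗
review_id=505: ✗
review_id=506: ✗
review_id=507: ✗
review_id=508: ✓ → 113
review_id=509: ✗
review_id=510: ✓ → 1302
fr_avg = (687 + 108 + 113 + 1302) / 4 = 552.5

552.5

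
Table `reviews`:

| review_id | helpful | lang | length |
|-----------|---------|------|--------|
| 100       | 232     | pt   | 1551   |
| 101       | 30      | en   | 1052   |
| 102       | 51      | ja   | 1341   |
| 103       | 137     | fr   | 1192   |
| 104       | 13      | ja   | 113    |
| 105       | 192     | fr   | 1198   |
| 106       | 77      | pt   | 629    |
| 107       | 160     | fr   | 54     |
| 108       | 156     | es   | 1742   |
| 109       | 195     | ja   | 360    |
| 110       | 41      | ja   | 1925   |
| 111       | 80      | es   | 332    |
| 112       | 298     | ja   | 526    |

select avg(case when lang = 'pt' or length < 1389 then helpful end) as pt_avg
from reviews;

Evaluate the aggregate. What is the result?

133.1818181818

review_id=100: ✓ → 232
review_id=101: ✓ → 30
review_id=102: ✓ → 51
review_id=103: ✓ → 137
review_id=104: ✓ → 13
review_id=105: ✓ → 192
review_id=106: ✓ → 77
review_id=107: ✓ → 160
review_id=108: ✗
review_id=109: ✓ → 195
review_id=110: ✗
review_id=111: ✓ → 80
review_id=112: ✓ → 298
pt_avg = (232 + 30 + 51 + 137 + 13 + 192 + 77 + 160 + 195 + 80 + 298) / 11 = 133.1818181818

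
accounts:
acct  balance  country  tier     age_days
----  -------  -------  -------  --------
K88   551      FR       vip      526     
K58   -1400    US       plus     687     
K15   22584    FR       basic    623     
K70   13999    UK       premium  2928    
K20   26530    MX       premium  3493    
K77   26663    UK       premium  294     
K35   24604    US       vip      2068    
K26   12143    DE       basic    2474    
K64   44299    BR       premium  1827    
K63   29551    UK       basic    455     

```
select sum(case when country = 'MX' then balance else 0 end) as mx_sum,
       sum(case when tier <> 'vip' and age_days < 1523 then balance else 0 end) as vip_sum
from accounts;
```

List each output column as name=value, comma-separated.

mx_sum=26530, vip_sum=77398

[mx_sum: country = 'MX']
acct=K88: ✗
acct=K58: ✗
acct=K15: ✗
acct=K70: ✗
acct=K20: ✓ → 26530
acct=K77: ✗
acct=K35: ✗
acct=K26: ✗
acct=K64: ✗
acct=K63: ✗
mx_sum = 26530
—
[vip_sum: tier <> 'vip' and age_days < 1523]
acct=K88: ✗
acct=K58: ✓ → -1400
acct=K15: ✓ → 22584
acct=K70: ✗
acct=K20: ✗
acct=K77: ✓ → 26663
acct=K35: ✗
acct=K26: ✗
acct=K64: ✗
acct=K63: ✓ → 29551
vip_sum = -1400 + 22584 + 26663 + 29551 = 77398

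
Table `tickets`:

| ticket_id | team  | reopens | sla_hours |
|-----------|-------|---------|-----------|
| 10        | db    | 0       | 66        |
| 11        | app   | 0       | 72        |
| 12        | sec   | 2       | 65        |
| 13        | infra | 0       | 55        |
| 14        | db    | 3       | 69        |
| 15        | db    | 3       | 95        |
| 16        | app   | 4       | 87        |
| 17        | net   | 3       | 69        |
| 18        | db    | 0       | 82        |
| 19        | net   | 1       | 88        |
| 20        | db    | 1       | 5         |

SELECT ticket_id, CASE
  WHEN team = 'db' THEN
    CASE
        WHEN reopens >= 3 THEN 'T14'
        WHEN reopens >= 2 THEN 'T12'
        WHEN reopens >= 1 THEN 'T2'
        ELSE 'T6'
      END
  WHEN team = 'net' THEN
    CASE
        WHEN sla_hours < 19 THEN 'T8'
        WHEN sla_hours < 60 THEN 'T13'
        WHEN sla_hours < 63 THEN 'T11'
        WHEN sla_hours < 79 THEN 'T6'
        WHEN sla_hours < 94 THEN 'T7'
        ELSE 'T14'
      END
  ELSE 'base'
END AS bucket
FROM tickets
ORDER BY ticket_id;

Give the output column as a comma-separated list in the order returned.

ticket_id=10: team='db' → inner[ELSE] → T6
ticket_id=11: team='app' → outer ELSE → base
ticket_id=12: team='sec' → outer ELSE → base
ticket_id=13: team='infra' → outer ELSE → base
ticket_id=14: team='db' → inner[reopens >= 3] → T14
ticket_id=15: team='db' → inner[reopens >= 3] → T14
ticket_id=16: team='app' → outer ELSE → base
ticket_id=17: team='net' → inner[sla_hours < 79] → T6
ticket_id=18: team='db' → inner[ELSE] → T6
ticket_id=19: team='net' → inner[sla_hours < 94] → T7
ticket_id=20: team='db' → inner[reopens >= 1] → T2

T6, base, base, base, T14, T14, base, T6, T6, T7, T2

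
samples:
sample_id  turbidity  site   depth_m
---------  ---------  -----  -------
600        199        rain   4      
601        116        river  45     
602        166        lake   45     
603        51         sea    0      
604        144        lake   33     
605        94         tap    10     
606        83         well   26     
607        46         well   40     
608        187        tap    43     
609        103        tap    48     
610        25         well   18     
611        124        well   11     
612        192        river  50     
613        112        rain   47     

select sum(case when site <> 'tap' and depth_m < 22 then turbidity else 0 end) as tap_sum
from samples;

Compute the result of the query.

399

sample_id=600: ✓ → 199
sample_id=601: ✗
sample_id=602: ✗
sample_id=603: ✓ → 51
sample_id=604: ✗
sample_id=605: ✗
sample_id=606: ✗
sample_id=607: ✗
sample_id=608: ✗
sample_id=609: ✗
sample_id=610: ✓ → 25
sample_id=611: ✓ → 124
sample_id=612: ✗
sample_id=613: ✗
tap_sum = 199 + 51 + 25 + 124 = 399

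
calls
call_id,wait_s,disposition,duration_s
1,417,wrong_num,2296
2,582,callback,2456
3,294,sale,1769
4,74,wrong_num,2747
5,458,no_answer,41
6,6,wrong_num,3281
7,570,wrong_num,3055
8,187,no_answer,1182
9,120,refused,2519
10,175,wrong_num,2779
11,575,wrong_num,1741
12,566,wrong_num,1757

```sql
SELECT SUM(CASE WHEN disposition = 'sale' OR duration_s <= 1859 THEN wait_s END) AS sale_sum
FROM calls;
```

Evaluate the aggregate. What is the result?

2080

call_id=1: ✗
call_id=2: ✗
call_id=3: ✓ → 294
call_id=4: ✗
call_id=5: ✓ → 458
call_id=6: ✗
call_id=7: ✗
call_id=8: ✓ → 187
call_id=9: ✗
call_id=10: ✗
call_id=11: ✓ → 575
call_id=12: ✓ → 566
sale_sum = 294 + 458 + 187 + 575 + 566 = 2080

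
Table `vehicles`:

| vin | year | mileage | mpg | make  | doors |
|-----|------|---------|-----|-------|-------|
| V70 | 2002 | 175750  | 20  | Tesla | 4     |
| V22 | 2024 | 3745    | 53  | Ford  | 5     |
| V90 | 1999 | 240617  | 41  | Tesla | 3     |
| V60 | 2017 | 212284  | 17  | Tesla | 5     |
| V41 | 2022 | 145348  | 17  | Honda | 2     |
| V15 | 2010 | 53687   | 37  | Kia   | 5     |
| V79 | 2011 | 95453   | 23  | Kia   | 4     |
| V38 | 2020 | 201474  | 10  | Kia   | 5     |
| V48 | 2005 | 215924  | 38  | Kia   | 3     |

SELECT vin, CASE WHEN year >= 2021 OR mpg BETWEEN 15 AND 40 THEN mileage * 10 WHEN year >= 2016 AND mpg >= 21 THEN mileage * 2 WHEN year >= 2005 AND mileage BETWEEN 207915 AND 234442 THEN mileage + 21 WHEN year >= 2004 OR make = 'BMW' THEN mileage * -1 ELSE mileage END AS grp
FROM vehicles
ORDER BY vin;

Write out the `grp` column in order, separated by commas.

536870, 37450, -201474, 1453480, 2159240, 2122840, 1757500, 954530, 240617

vin=V15: year >= 2021 OR mpg BETWEEN 15 AND 40 → 536870
vin=V22: year >= 2021 OR mpg BETWEEN 15 AND 40 → 37450
vin=V38: year >= 2004 OR make = 'BMW' → -201474
vin=V41: year >= 2021 OR mpg BETWEEN 15 AND 40 → 1453480
vin=V48: year >= 2021 OR mpg BETWEEN 15 AND 40 → 2159240
vin=V60: year >= 2021 OR mpg BETWEEN 15 AND 40 → 2122840
vin=V70: year >= 2021 OR mpg BETWEEN 15 AND 40 → 1757500
vin=V79: year >= 2021 OR mpg BETWEEN 15 AND 40 → 954530
vin=V90: ELSE → 240617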